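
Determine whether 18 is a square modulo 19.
By Euler's criterion: 18^{9} ≡ 18 mod 19. Since this equals -1 (≡ 18), 18 is not a QR.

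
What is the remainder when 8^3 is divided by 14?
8^{3} = 512 ≡ 8 (mod 14)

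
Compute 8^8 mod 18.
By repeated squaring (mod 18): 8^{1}≡8, 8^{2}≡10, 8^{4}≡10, 8^{8}≡10. So 8^{8} ≡ 10 (mod 18)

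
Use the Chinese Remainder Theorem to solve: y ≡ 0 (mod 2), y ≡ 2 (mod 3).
M = 2 × 3 = 6. M₁ = 3, y₁ ≡ 1 (mod 2). M₂ = 2, y₂ ≡ 2 (mod 3). y = 0×3×1 + 2×2×2 ≡ 2 (mod 6)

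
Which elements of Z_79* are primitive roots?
There are φ(78) = 24 primitive roots mod 79: {3, 6, 7, 28, 29, 30, 34, 35, 37, 39, 43, 47, 48, 53, 54, 59, 60, 63, 66, 68, 70, 74, 75, 77}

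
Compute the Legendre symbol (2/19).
(2/19) = 2^{9} mod 19 = -1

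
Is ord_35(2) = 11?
Powers of 2 mod 35: 2^1≡2, 2^2≡4, 2^3≡8, 2^4≡16, 2^5≡32, 2^6≡29, 2^7≡23, 2^8≡11, 2^9≡22, 2^10≡9, 2^11≡18, 2^12≡1. 2^11≡18≢1, so ord ≠ 11. No, the actual order is 12.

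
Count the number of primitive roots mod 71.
A prime p has φ(p-1) primitive roots; here φ(70) = 24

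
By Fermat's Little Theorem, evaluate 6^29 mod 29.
By Fermat: 6^{28} ≡ 1 mod 29. So 6^{29} = 6^{28} · 6^{1} ≡ 6^{1} ≡ 6 mod 29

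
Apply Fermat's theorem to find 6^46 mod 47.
By Fermat's Little Theorem, 6^{46} ≡ 1 mod 47 since 47 is prime and gcd(6, 47) = 1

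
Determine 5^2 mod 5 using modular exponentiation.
5^{2} = 25 ≡ 0 (mod 5)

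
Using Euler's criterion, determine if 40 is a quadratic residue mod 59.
By Euler's criterion: 40^{29} ≡ 58 mod 59. Since this equals -1 (≡ 58), 40 is not a QR.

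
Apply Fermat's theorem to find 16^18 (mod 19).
By Fermat's Little Theorem, 16^{18} ≡ 1 (mod 19) since 19 is prime and gcd(16, 19) = 1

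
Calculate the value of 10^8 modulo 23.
By repeated squaring (mod 23): 10^{1}≡10, 10^{2}≡8, 10^{4}≡18, 10^{8}≡2. So 10^{8} ≡ 2 (mod 23)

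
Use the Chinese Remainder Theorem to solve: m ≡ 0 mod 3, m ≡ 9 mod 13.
M = 3 × 13 = 39. M₁ = 13, y₁ ≡ 1 mod 3. M₂ = 3, y₂ ≡ 9 mod 13. m = 0×13×1 + 9×3×9 ≡ 9 mod 39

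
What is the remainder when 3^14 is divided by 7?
Using Fermat: 3^{6} ≡ 1 mod 7. 14 ≡ 2 mod 6. So 3^{14} ≡ 3^{2} ≡ 2 mod 7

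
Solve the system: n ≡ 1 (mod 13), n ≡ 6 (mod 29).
M = 13 × 29 = 377. M₁ = 29, y₁ ≡ 9 (mod 13). M₂ = 13, y₂ ≡ 9 (mod 29). n = 1×29×9 + 6×13×9 ≡ 209 (mod 377)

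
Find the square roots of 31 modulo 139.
The square roots of 31 mod 139 are 46 and 93. Verify: 46² = 2116 ≡ 31 mod 139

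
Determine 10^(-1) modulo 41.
Since 41 is prime, by Fermat 10^(-1) ≡ 10^{39} ≡ 37 (mod 41). Verify: 10 × 37 = 370 ≡ 1 (mod 41)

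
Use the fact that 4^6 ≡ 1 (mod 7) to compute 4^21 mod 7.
By Fermat: 4^{6} ≡ 1 (mod 7). 21 = 3×6 + 3. So 4^{21} ≡ 4^{3} ≡ 1 (mod 7)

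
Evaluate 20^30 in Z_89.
By repeated squaring (mod 89): 20^{1}≡20, 20^{2}≡44, 20^{4}≡67, 20^{8}≡39, 20^{16}≡8. Then 20^{30} = 20^{16+8+4+2} ≡ 8 × 39 × 67 × 44 ≡ 50 (mod 89)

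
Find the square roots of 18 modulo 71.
The square roots of 18 mod 71 are 36 and 35. Verify: 36² = 1296 ≡ 18 mod 71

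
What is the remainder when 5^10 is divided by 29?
By repeated squaring (mod 29): 5^{1}≡5, 5^{2}≡25, 5^{4}≡16, 5^{8}≡24. Then 5^{10} = 5^{8+2} ≡ 24 × 25 ≡ 20 (mod 29)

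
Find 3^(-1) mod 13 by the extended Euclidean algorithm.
Extended GCD: 3(-4) + 13(1) = 1. So 3^(-1) ≡ -4 ≡ 9 mod 13. Verify: 3 × 9 = 27 ≡ 1 mod 13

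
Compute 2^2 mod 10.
2^{2} = 4 ≡ 4 mod 10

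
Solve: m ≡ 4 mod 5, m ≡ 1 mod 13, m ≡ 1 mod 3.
M = 5 × 13 × 3 = 195. M₁ = 39, y₁ ≡ 4 mod 5. M₂ = 15, y₂ ≡ 7 mod 13. M₃ = 65, y₃ ≡ 2 mod 3. m = 4×39×4 + 1×15×7 + 1×65×2 ≡ 79 mod 195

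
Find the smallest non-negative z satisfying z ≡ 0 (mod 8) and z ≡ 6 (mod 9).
M = 8 × 9 = 72. M₁ = 9, y₁ ≡ 1 (mod 8). M₂ = 8, y₂ ≡ 8 (mod 9). z = 0×9×1 + 6×8×8 ≡ 24 (mod 72)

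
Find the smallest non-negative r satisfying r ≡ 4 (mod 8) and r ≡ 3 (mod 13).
M = 8 × 13 = 104. M₁ = 13, y₁ ≡ 5 (mod 8). M₂ = 8, y₂ ≡ 5 (mod 13). r = 4×13×5 + 3×8×5 ≡ 68 (mod 104)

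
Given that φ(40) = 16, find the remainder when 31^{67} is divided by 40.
By Euler: 31^{16} ≡ 1 (mod 40) since gcd(31, 40) = 1. 67 = 4×16 + 3. So 31^{67} ≡ 31^{3} ≡ 31 (mod 40)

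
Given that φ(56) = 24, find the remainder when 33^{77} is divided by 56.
By Euler: 33^{24} ≡ 1 mod 56 since gcd(33, 56) = 1. 77 = 3×24 + 5. So 33^{77} ≡ 33^{5} ≡ 17 mod 56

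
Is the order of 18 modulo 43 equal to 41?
Powers of 18 mod 43: 18^1≡18, 18^2≡23, 18^3≡27, 18^4≡13, 18^5≡19, 18^6≡41, 18^7≡7, 18^8≡40, 18^9≡32, 18^10≡17, 18^11≡5, 18^12≡4, 18^13≡29, 18^14≡6, 18^15≡22, 18^16≡9, 18^17≡33, 18^18≡35, 18^19≡28, 18^20≡31, 18^21≡42, 18^22≡25, 18^23≡20, 18^24≡16, 18^25≡30, 18^26≡24, 18^27≡2, 18^28≡36, 18^29≡3, 18^30≡11, 18^31≡26, 18^32≡38, 18^33≡39, 18^34≡14, 18^35≡37, 18^36≡21, 18^37≡34, 18^38≡10, 18^39≡8, 18^40≡15, 18^41≡12, 18^42≡1. 18^41≡12≢1, so ord ≠ 41. No, the actual order is 42.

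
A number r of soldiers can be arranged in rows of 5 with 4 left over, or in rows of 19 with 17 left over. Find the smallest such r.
M = 5 × 19 = 95. M₁ = 19, y₁ ≡ 4 (mod 5). M₂ = 5, y₂ ≡ 4 (mod 19). r = 4×19×4 + 17×5×4 ≡ 74 (mod 95)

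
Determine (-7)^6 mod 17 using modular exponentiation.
By repeated squaring mod 17: (-7)^{1}≡10, (-7)^{2}≡15, (-7)^{4}≡4. Then (-7)^{6} = (-7)^{4+2} ≡ 4 × 15 ≡ 9 mod 17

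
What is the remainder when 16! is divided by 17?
By Wilson's theorem, (16)! ≡ -1 ≡ 16 (mod 17)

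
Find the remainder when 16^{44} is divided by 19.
By Fermat: 16^{18} ≡ 1 mod 19. 44 = 2×18 + 8. So 16^{44} ≡ 16^{8} ≡ 6 mod 19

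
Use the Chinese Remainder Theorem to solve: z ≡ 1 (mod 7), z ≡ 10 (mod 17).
M = 7 × 17 = 119. M₁ = 17, y₁ ≡ 5 (mod 7). M₂ = 7, y₂ ≡ 5 (mod 17). z = 1×17×5 + 10×7×5 ≡ 78 (mod 119)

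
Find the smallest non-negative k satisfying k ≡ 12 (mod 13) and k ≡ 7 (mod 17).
M = 13 × 17 = 221. M₁ = 17, y₁ ≡ 10 (mod 13). M₂ = 13, y₂ ≡ 4 (mod 17). k = 12×17×10 + 7×13×4 ≡ 194 (mod 221)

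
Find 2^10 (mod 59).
By repeated squaring (mod 59): 2^{1}≡2, 2^{2}≡4, 2^{4}≡16, 2^{8}≡20. Then 2^{10} = 2^{8+2} ≡ 20 × 4 ≡ 21 (mod 59)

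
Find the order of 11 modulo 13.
Powers of 11 mod 13: 11^1≡11, 11^2≡4, 11^3≡5, 11^4≡3, 11^5≡7, 11^6≡12, 11^7≡2, 11^8≡9, 11^9≡8, 11^10≡10, 11^11≡6, 11^12≡1. So the order of 11 is 12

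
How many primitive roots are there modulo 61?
There are φ(61-1) = φ(60) = 16 primitive roots modulo 61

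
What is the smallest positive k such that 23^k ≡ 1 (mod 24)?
Powers of 23 mod 24: 23^1≡23, 23^2≡1. So the order of 23 is 2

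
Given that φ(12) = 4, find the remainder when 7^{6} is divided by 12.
By Euler: 7^{4} ≡ 1 (mod 12) since gcd(7, 12) = 1. 6 = 1×4 + 2. So 7^{6} ≡ 7^{2} ≡ 1 (mod 12)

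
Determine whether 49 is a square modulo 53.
By Euler's criterion: 49^{26} ≡ 1 (mod 53). Since this equals 1, 49 is a QR.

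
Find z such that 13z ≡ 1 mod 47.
Since 47 is prime, by Fermat 13^(-1) ≡ 13^{45} ≡ 29 mod 47. Verify: 13 × 29 = 377 ≡ 1 mod 47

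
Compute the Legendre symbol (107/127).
(107/127) = 107^{63} mod 127 = 1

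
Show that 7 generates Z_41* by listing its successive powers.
7^1, 7^2, ..., 7^{40} mod 41: [7, 8, 15, 23, 38, 20, 17, 37, 13, 9, 22, 31, 12, 2, 14, 16, 30, 5, 35, 40, 34, 33, 26, 18, 3, 21, 24, 4, 28, 32, 19, 10, 29, 39, 27, 25, 11, 36, 6, 1]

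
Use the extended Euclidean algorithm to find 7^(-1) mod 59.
Extended GCD: 7(17) + 59(-2) = 1. So 7^(-1) ≡ 17 (mod 59). Verify: 7 × 17 = 119 ≡ 1 (mod 59)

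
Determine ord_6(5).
Powers of 5 mod 6: 5^1≡5, 5^2≡1. Order = 2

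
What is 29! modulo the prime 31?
(30)! = (29)! × (30) ≡ -1 mod 31. So (29)! ≡ -1 × (30)^(-1) ≡ (-1)×(-1) = 1 mod 31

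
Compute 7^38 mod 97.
By repeated squaring mod 97: 7^{1}≡7, 7^{2}≡49, 7^{4}≡73, 7^{8}≡91, 7^{16}≡36, 7^{32}≡35. Then 7^{38} = 7^{32+4+2} ≡ 35 × 73 × 49 ≡ 65 mod 97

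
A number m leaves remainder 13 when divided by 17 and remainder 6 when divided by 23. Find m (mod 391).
M = 17 × 23 = 391. M₁ = 23, y₁ ≡ 3 (mod 17). M₂ = 17, y₂ ≡ 19 (mod 23). m = 13×23×3 + 6×17×19 ≡ 98 (mod 391)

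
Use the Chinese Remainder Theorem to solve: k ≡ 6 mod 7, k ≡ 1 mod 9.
M = 7 × 9 = 63. M₁ = 9, y₁ ≡ 4 mod 7. M₂ = 7, y₂ ≡ 4 mod 9. k = 6×9×4 + 1×7×4 ≡ 55 mod 63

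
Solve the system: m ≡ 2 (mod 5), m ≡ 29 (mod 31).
M = 5 × 31 = 155. M₁ = 31, y₁ ≡ 1 (mod 5). M₂ = 5, y₂ ≡ 25 (mod 31). m = 2×31×1 + 29×5×25 ≡ 122 (mod 155)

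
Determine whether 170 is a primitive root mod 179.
ord_179(170) divides 178. For each prime q|178: 170^{89}≡178, 170^{2}≡81, none ≡ 1. So 170 has order 178 and is a primitive root mod 179.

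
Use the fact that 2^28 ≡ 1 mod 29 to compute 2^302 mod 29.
By Fermat: 2^{28} ≡ 1 mod 29. 302 ≡ 22 mod 28. So 2^{302} ≡ 2^{22} ≡ 5 mod 29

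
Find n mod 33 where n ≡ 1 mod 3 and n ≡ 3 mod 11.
M = 3 × 11 = 33. M₁ = 11, y₁ ≡ 2 mod 3. M₂ = 3, y₂ ≡ 4 mod 11. n = 1×11×2 + 3×3×4 ≡ 25 mod 33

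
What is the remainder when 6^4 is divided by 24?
6^{4} = 1296 ≡ 0 (mod 24)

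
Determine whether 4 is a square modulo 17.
By Euler's criterion: 4^{8} ≡ 1 (mod 17). Since this equals 1, 4 is a QR.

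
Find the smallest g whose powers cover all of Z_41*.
g = 6. Powers: [6, 36, 11, 25, 27, 39, 29, 10, ...] generates all 40 non-zero residues.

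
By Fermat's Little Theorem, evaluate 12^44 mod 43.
By Fermat: 12^{42} ≡ 1 (mod 43). So 12^{44} = 12^{42} · 12^{2} ≡ 12^{2} ≡ 15 (mod 43)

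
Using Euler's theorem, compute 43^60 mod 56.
By Euler: 43^{24} ≡ 1 mod 56 since gcd(43, 56) = 1. 60 = 2×24 + 12. So 43^{60} ≡ 43^{12} ≡ 1 mod 56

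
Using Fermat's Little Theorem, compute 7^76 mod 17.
By Fermat: 7^{16} ≡ 1 (mod 17). 76 = 4×16 + 12. So 7^{76} ≡ 7^{12} ≡ 13 (mod 17)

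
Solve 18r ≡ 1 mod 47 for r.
Since 47 is prime, by Fermat 18^(-1) ≡ 18^{45} ≡ 34 mod 47. Verify: 18 × 34 = 612 ≡ 1 mod 47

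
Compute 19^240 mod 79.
Using Fermat: 19^{78} ≡ 1 (mod 79). 240 ≡ 6 (mod 78). So 19^{240} ≡ 19^{6} ≡ 38 (mod 79)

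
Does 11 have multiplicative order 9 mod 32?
Powers of 11 mod 32: 11^1≡11, 11^2≡25, 11^3≡19, 11^4≡17, 11^5≡27, 11^6≡9, 11^7≡3, 11^8≡1. Already 11^8≡1, so the order is 8 < 9. No, the actual order is 8.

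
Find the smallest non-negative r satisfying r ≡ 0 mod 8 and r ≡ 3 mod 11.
M = 8 × 11 = 88. M₁ = 11, y₁ ≡ 3 mod 8. M₂ = 8, y₂ ≡ 7 mod 11. r = 0×11×3 + 3×8×7 ≡ 80 mod 88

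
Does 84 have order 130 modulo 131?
84^{13} ≡ 1 mod 131 and 13 < 130, so ord_131(84) = 13 ≠ 130 and 84 is not a primitive root.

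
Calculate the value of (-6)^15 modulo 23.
By repeated squaring (mod 23): (-6)^{1}≡17, (-6)^{2}≡13, (-6)^{4}≡8, (-6)^{8}≡18. Then (-6)^{15} = (-6)^{8+4+2+1} ≡ 18 × 8 × 13 × 17 ≡ 15 (mod 23)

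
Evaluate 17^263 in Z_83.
Using Fermat: 17^{82} ≡ 1 (mod 83). 263 ≡ 17 (mod 82). So 17^{263} ≡ 17^{17} ≡ 69 (mod 83)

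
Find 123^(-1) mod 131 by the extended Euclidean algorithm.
Extended GCD: 123(49) + 131(-46) = 1. So 123^(-1) ≡ 49 mod 131. Verify: 123 × 49 = 6027 ≡ 1 mod 131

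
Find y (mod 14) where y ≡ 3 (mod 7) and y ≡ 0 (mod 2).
M = 7 × 2 = 14. M₁ = 2, y₁ ≡ 4 (mod 7). M₂ = 7, y₂ ≡ 1 (mod 2). y = 3×2×4 + 0×7×1 ≡ 10 (mod 14)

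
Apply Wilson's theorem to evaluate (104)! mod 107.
(106)! = (104)! × (105) × (106) ≡ -1 (mod 107). So (104)! ≡ -1 × [(106)(105)]^(-1) ≡ 53 (mod 107)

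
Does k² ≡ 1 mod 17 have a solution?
By Euler's criterion: 1^{8} ≡ 1 mod 17. Since this equals 1, 1 is a QR.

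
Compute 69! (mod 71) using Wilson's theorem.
(70)! = (69)! × (70) ≡ -1 (mod 71). So (69)! ≡ -1 × (70)^(-1) ≡ (-1)×(-1) = 1 (mod 71)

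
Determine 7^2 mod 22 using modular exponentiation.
7^{2} = 49 ≡ 5 mod 22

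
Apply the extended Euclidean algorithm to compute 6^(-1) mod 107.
Extended GCD: 6(18) + 107(-1) = 1. So 6^(-1) ≡ 18 mod 107. Verify: 6 × 18 = 108 ≡ 1 mod 107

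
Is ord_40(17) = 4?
Powers of 17 mod 40: 17^1≡17, 17^2≡9, 17^3≡33, 17^4≡1. First k with 17^k≡1 is k=4. Yes, ord_40(17) = 4.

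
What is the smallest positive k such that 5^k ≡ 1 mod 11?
Powers of 5 mod 11: 5^1≡5, 5^2≡3, 5^3≡4, 5^4≡9, 5^5≡1. Order = 5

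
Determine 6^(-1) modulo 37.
Since 37 is prime, by Fermat 6^(-1) ≡ 6^{35} ≡ 31 mod 37. Verify: 6 × 31 = 186 ≡ 1 mod 37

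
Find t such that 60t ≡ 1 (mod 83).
Since 83 is prime, by Fermat 60^(-1) ≡ 60^{81} ≡ 18 (mod 83). Verify: 60 × 18 = 1080 ≡ 1 (mod 83)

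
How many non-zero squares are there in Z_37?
The squaring map on Z_37* is 2-to-1, so there are (36)/2 = 18 QRs.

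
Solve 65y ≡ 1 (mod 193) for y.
Since 193 is prime, by Fermat 65^(-1) ≡ 65^{191} ≡ 98 (mod 193). Verify: 65 × 98 = 6370 ≡ 1 (mod 193)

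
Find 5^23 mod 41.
By repeated squaring mod 41: 5^{1}≡5, 5^{2}≡25, 5^{4}≡10, 5^{8}≡18, 5^{16}≡37. Then 5^{23} = 5^{16+4+2+1} ≡ 37 × 10 × 25 × 5 ≡ 2 mod 41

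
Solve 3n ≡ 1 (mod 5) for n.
Since 5 is prime, by Fermat 3^(-1) ≡ 3^{3} ≡ 2 (mod 5). Verify: 3 × 2 = 6 ≡ 1 (mod 5)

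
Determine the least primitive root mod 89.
g = 3. Powers: [3, 9, 27, 81, 65, 17, 51, 64, 14, 42, ...] generates all 88 non-zero residues.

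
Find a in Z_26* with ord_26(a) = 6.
17 has order 6 mod 26 since 17^{6} ≡ 1 mod 26 and no smaller power works.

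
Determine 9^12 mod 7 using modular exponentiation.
Using Fermat: 9^{6} ≡ 1 (mod 7). 12 ≡ 0 (mod 6). So 9^{12} ≡ 9^{0} ≡ 1 (mod 7)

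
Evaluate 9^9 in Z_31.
By repeated squaring (mod 31): 9^{1}≡9, 9^{2}≡19, 9^{4}≡20, 9^{8}≡28. Then 9^{9} = 9^{8+1} ≡ 28 × 9 ≡ 4 (mod 31)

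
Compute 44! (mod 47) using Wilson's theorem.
(46)! = (44)! × (45) × (46) ≡ -1 (mod 47). So (44)! ≡ -1 × [(46)(45)]^(-1) ≡ 23 (mod 47)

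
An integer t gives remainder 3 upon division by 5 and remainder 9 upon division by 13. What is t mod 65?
M = 5 × 13 = 65. M₁ = 13, y₁ ≡ 2 mod 5. M₂ = 5, y₂ ≡ 8 mod 13. t = 3×13×2 + 9×5×8 ≡ 48 mod 65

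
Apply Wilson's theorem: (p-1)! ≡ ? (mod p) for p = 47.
By Wilson's theorem, (46)! ≡ -1 ≡ 46 mod 47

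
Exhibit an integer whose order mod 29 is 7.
7 has order 7 mod 29 since 7^{7} ≡ 1 (mod 29) and no smaller power works.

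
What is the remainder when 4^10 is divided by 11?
Using Fermat: 4^{10} ≡ 1 mod 11. 10 ≡ 0 mod 10. So 4^{10} ≡ 4^{0} ≡ 1 mod 11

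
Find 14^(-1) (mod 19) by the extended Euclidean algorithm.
Extended GCD: 14(-4) + 19(3) = 1. So 14^(-1) ≡ -4 ≡ 15 (mod 19). Verify: 14 × 15 = 210 ≡ 1 (mod 19)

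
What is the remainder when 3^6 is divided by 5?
Using Fermat: 3^{4} ≡ 1 mod 5. 6 ≡ 2 mod 4. So 3^{6} ≡ 3^{2} ≡ 4 mod 5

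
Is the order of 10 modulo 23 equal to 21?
Powers of 10 mod 23: 10^1≡10, 10^2≡8, 10^3≡11, 10^4≡18, 10^5≡19, 10^6≡6, 10^7≡14, 10^8≡2, 10^9≡20, 10^10≡16, 10^11≡22, 10^12≡13, 10^13≡15, 10^14≡12, 10^15≡5, 10^16≡4, 10^17≡17, 10^18≡9, 10^19≡21, 10^20≡3, 10^21≡7, 10^22≡1. 10^21≡7≢1, so ord ≠ 21. No, the actual order is 22.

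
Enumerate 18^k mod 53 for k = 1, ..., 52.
18^1, 18^2, ..., 18^{52} mod 53: [18, 6, 2, 36, 12, 4, 19, 24, 8, 38, 48, 16, 23, 43, 32, 46, 33, 11, 39, 13, 22, 25, 26, 44, 50, 52, 35, 47, 51, 17, 41, 49, 34, 29, 45, 15, 5, 37, 30, 10, 21, 7, 20, 42, 14, 40, 31, 28, 27, 9, 3, 1]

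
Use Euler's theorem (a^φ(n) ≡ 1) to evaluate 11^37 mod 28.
By Euler: 11^{12} ≡ 1 (mod 28) since gcd(11, 28) = 1. 37 = 3×12 + 1. So 11^{37} ≡ 11^{1} ≡ 11 (mod 28)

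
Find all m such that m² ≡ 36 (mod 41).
The square roots of 36 mod 41 are 6 and 35. Verify: 6² = 36 ≡ 36 (mod 41)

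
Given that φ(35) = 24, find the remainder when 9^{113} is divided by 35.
By Euler: 9^{24} ≡ 1 mod 35 since gcd(9, 35) = 1. 113 = 4×24 + 17. So 9^{113} ≡ 9^{17} ≡ 4 mod 35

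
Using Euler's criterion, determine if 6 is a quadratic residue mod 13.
By Euler's criterion: 6^{6} ≡ 12 mod 13. Since this equals -1 (≡ 12), 6 is not a QR.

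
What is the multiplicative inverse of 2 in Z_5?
Since 5 is prime, by Fermat 2^(-1) ≡ 2^{3} ≡ 3 mod 5. Verify: 2 × 3 = 6 ≡ 1 mod 5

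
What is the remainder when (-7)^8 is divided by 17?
By repeated squaring mod 17: (-7)^{1}≡10, (-7)^{2}≡15, (-7)^{4}≡4, (-7)^{8}≡16. So (-7)^{8} ≡ 16 mod 17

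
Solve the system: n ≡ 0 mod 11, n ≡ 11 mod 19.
M = 11 × 19 = 209. M₁ = 19, y₁ ≡ 7 mod 11. M₂ = 11, y₂ ≡ 7 mod 19. n = 0×19×7 + 11×11×7 ≡ 11 mod 209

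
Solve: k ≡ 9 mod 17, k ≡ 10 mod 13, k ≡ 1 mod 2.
M = 17 × 13 × 2 = 442. M₁ = 26, y₁ ≡ 2 mod 17. M₂ = 34, y₂ ≡ 5 mod 13. M₃ = 221, y₃ ≡ 1 mod 2. k = 9×26×2 + 10×34×5 + 1×221×1 ≡ 179 mod 442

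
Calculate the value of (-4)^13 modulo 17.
By repeated squaring mod 17: (-4)^{1}≡13, (-4)^{2}≡16, (-4)^{4}≡1, (-4)^{8}≡1. Then (-4)^{13} = (-4)^{8+4+1} ≡ 1 × 1 × 13 ≡ 13 mod 17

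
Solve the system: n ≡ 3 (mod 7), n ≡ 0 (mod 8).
M = 7 × 8 = 56. M₁ = 8, y₁ ≡ 1 (mod 7). M₂ = 7, y₂ ≡ 7 (mod 8). n = 3×8×1 + 0×7×7 ≡ 24 (mod 56)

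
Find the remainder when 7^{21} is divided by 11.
By Fermat: 7^{10} ≡ 1 mod 11. 21 = 2×10 + 1. So 7^{21} ≡ 7^{1} ≡ 7 mod 11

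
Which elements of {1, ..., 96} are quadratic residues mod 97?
Quadratic residues modulo 97: {1, 2, 3, 4, 6, 8, 9, 11, 12, 16, 18, 22, 24, 25, 27, 31, 32, 33, 35, 36, 43, 44, 47, 48, 49, 50, 53, 54, 61, 62, 64, 65, 66, 70, 72, 73, 75, 79, 81, 85, 86, 88, 89, 91, 93, 94, 95, 96}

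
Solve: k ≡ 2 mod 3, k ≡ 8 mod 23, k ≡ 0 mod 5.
M = 3 × 23 × 5 = 345. M₁ = 115, y₁ ≡ 1 mod 3. M₂ = 15, y₂ ≡ 20 mod 23. M₃ = 69, y₃ ≡ 4 mod 5. k = 2×115×1 + 8×15×20 + 0×69×4 ≡ 215 mod 345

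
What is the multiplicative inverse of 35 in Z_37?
Since 37 is prime, by Fermat 35^(-1) ≡ 35^{35} ≡ 18 mod 37. Verify: 35 × 18 = 630 ≡ 1 mod 37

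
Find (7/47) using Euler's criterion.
(7/47) = 7^{23} mod 47 = 1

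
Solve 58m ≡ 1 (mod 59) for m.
Since 59 is prime, by Fermat 58^(-1) ≡ 58^{57} ≡ 58 (mod 59). Verify: 58 × 58 = 3364 ≡ 1 (mod 59)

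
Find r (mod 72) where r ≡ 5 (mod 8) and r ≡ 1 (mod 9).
M = 8 × 9 = 72. M₁ = 9, y₁ ≡ 1 (mod 8). M₂ = 8, y₂ ≡ 8 (mod 9). r = 5×9×1 + 1×8×8 ≡ 37 (mod 72)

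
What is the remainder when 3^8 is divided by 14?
By repeated squaring mod 14: 3^{1}≡3, 3^{2}≡9, 3^{4}≡11, 3^{8}≡9. So 3^{8} ≡ 9 mod 14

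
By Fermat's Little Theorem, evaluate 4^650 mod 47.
By Fermat: 4^{46} ≡ 1 mod 47. 650 ≡ 6 mod 46. So 4^{650} ≡ 4^{6} ≡ 7 mod 47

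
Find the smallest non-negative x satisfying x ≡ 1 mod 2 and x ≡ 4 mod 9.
M = 2 × 9 = 18. M₁ = 9, y₁ ≡ 1 mod 2. M₂ = 2, y₂ ≡ 5 mod 9. x = 1×9×1 + 4×2×5 ≡ 13 mod 18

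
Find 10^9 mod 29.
By repeated squaring mod 29: 10^{1}≡10, 10^{2}≡13, 10^{4}≡24, 10^{8}≡25. Then 10^{9} = 10^{8+1} ≡ 25 × 10 ≡ 18 mod 29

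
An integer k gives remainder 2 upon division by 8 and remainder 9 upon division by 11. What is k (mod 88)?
M = 8 × 11 = 88. M₁ = 11, y₁ ≡ 3 (mod 8). M₂ = 8, y₂ ≡ 7 (mod 11). k = 2×11×3 + 9×8×7 ≡ 42 (mod 88)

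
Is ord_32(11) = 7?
Powers of 11 mod 32: 11^1≡11, 11^2≡25, 11^3≡19, 11^4≡17, 11^5≡27, 11^6≡9, 11^7≡3, 11^8≡1. 11^7≡3≢1, so ord ≠ 7. No, the actual order is 8.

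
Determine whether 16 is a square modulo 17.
By Euler's criterion: 16^{8} ≡ 1 (mod 17). Since this equals 1, 16 is a QR.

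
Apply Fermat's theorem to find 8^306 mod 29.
By Fermat: 8^{28} ≡ 1 mod 29. 306 ≡ 26 mod 28. So 8^{306} ≡ 8^{26} ≡ 5 mod 29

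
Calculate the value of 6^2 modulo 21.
6^{2} = 36 ≡ 15 (mod 21)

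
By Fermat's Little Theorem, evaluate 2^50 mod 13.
By Fermat: 2^{12} ≡ 1 mod 13. 50 = 4×12 + 2. So 2^{50} ≡ 2^{2} ≡ 4 mod 13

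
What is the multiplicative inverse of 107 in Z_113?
Since 113 is prime, by Fermat 107^(-1) ≡ 107^{111} ≡ 94 (mod 113). Verify: 107 × 94 = 10058 ≡ 1 (mod 113)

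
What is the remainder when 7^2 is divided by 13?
7^{2} = 49 ≡ 10 (mod 13)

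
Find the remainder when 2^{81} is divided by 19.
By Fermat: 2^{18} ≡ 1 mod 19. 81 = 4×18 + 9. So 2^{81} ≡ 2^{9} ≡ 18 mod 19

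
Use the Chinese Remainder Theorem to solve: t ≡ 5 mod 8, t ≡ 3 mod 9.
M = 8 × 9 = 72. M₁ = 9, y₁ ≡ 1 mod 8. M₂ = 8, y₂ ≡ 8 mod 9. t = 5×9×1 + 3×8×8 ≡ 21 mod 72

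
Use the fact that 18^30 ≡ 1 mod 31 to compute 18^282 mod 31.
By Fermat: 18^{30} ≡ 1 mod 31. 282 ≡ 12 mod 30. So 18^{282} ≡ 18^{12} ≡ 8 mod 31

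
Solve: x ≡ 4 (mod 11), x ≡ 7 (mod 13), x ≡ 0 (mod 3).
M = 11 × 13 × 3 = 429. M₁ = 39, y₁ ≡ 2 (mod 11). M₂ = 33, y₂ ≡ 2 (mod 13). M₃ = 143, y₃ ≡ 2 (mod 3). x = 4×39×2 + 7×33×2 + 0×143×2 ≡ 345 (mod 429)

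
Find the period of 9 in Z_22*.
Powers of 9 mod 22: 9^1≡9, 9^2≡15, 9^3≡3, 9^4≡5, 9^5≡1. So the order of 9 is 5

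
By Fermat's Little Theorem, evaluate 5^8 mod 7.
By Fermat: 5^{6} ≡ 1 mod 7. So 5^{8} = 5^{6} · 5^{2} ≡ 5^{2} ≡ 4 mod 7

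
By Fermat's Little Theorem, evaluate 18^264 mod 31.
By Fermat: 18^{30} ≡ 1 (mod 31). 264 ≡ 24 (mod 30). So 18^{264} ≡ 18^{24} ≡ 2 (mod 31)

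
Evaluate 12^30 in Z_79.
By repeated squaring (mod 79): 12^{1}≡12, 12^{2}≡65, 12^{4}≡38, 12^{8}≡22, 12^{16}≡10. Then 12^{30} = 12^{16+8+4+2} ≡ 10 × 22 × 38 × 65 ≡ 38 (mod 79)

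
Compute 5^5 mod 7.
By repeated squaring (mod 7): 5^{1}≡5, 5^{2}≡4, 5^{4}≡2. Then 5^{5} = 5^{4+1} ≡ 2 × 5 ≡ 3 (mod 7)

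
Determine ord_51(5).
Powers of 5 mod 51: 5^1≡5, 5^2≡25, 5^3≡23, 5^4≡13, 5^5≡14, 5^6≡19, 5^7≡44, 5^8≡16, 5^9≡29, 5^10≡43, 5^11≡11, 5^12≡4, 5^13≡20, 5^14≡49, 5^15≡41, 5^16≡1. So the order of 5 is 16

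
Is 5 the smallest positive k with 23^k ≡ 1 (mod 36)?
Powers of 23 mod 36: 23^1≡23, 23^2≡25, 23^3≡35, 23^4≡13, 23^5≡11, 23^6≡1. 23^5≡11≢1, so ord ≠ 5. No, the actual order is 6.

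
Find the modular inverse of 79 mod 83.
Since 83 is prime, by Fermat 79^(-1) ≡ 79^{81} ≡ 62 mod 83. Verify: 79 × 62 = 4898 ≡ 1 mod 83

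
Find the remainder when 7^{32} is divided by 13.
By Fermat: 7^{12} ≡ 1 mod 13. 32 = 2×12 + 8. So 7^{32} ≡ 7^{8} ≡ 3 mod 13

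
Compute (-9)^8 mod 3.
By repeated squaring (mod 3): (-9)^{1}≡0, (-9)^{2}≡0, (-9)^{4}≡0, (-9)^{8}≡0. So (-9)^{8} ≡ 0 (mod 3)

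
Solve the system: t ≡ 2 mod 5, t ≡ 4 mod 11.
M = 5 × 11 = 55. M₁ = 11, y₁ ≡ 1 mod 5. M₂ = 5, y₂ ≡ 9 mod 11. t = 2×11×1 + 4×5×9 ≡ 37 mod 55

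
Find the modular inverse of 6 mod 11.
Since 11 is prime, by Fermat 6^(-1) ≡ 6^{9} ≡ 2 mod 11. Verify: 6 × 2 = 12 ≡ 1 mod 11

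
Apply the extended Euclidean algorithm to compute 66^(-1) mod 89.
Extended GCD: 66(-31) + 89(23) = 1. So 66^(-1) ≡ -31 ≡ 58 (mod 89). Verify: 66 × 58 = 3828 ≡ 1 (mod 89)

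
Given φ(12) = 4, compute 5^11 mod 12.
By Euler: 5^{4} ≡ 1 (mod 12) since gcd(5, 12) = 1. 11 = 2×4 + 3. So 5^{11} ≡ 5^{3} ≡ 5 (mod 12)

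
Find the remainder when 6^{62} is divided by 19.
By Fermat: 6^{18} ≡ 1 mod 19. 62 = 3×18 + 8. So 6^{62} ≡ 6^{8} ≡ 16 mod 19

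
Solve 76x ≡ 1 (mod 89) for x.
Since 89 is prime, by Fermat 76^(-1) ≡ 76^{87} ≡ 41 (mod 89). Verify: 76 × 41 = 3116 ≡ 1 (mod 89)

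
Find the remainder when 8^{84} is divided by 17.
By Fermat: 8^{16} ≡ 1 mod 17. 84 = 5×16 + 4. So 8^{84} ≡ 8^{4} ≡ 16 mod 17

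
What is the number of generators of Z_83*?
There are φ(83-1) = φ(82) = 40 primitive roots modulo 83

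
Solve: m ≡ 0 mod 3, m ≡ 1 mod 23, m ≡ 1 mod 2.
M = 3 × 23 × 2 = 138. M₁ = 46, y₁ ≡ 1 mod 3. M₂ = 6, y₂ ≡ 4 mod 23. M₃ = 69, y₃ ≡ 1 mod 2. m = 0×46×1 + 1×6×4 + 1×69×1 ≡ 93 mod 138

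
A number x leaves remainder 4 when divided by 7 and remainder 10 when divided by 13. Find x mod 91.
M = 7 × 13 = 91. M₁ = 13, y₁ ≡ 6 mod 7. M₂ = 7, y₂ ≡ 2 mod 13. x = 4×13×6 + 10×7×2 ≡ 88 mod 91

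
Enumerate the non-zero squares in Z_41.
QRs mod 41: {1, 2, 4, 5, 8, 9, 10, 16, 18, 20, 21, 23, 25, 31, 32, 33, 36, 37, 39, 40}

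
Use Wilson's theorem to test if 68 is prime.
(67)! mod 68 = 0. Since 0 ≢ -1 (mod 68), 68 is not prime.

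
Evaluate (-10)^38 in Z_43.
By repeated squaring mod 43: (-10)^{1}≡33, (-10)^{2}≡14, (-10)^{4}≡24, (-10)^{8}≡17, (-10)^{16}≡31, (-10)^{32}≡15. Then (-10)^{38} = (-10)^{32+4+2} ≡ 15 × 24 × 14 ≡ 9 mod 43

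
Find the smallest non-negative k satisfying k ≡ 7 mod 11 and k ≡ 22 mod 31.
M = 11 × 31 = 341. M₁ = 31, y₁ ≡ 5 mod 11. M₂ = 11, y₂ ≡ 17 mod 31. k = 7×31×5 + 22×11×17 ≡ 84 mod 341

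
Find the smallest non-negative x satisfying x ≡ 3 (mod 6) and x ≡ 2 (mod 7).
M = 6 × 7 = 42. M₁ = 7, y₁ ≡ 1 (mod 6). M₂ = 6, y₂ ≡ 6 (mod 7). x = 3×7×1 + 2×6×6 ≡ 9 (mod 42)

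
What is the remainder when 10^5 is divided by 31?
By repeated squaring mod 31: 10^{1}≡10, 10^{2}≡7, 10^{4}≡18. Then 10^{5} = 10^{4+1} ≡ 18 × 10 ≡ 25 mod 31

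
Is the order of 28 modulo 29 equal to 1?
Powers of 28 mod 29: 28^1≡28, 28^2≡1. 28^1≡28≢1, so ord ≠ 1. No, the actual order is 2.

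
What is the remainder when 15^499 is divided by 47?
Using Fermat: 15^{46} ≡ 1 (mod 47). 499 ≡ 39 (mod 46). So 15^{499} ≡ 15^{39} ≡ 20 (mod 47)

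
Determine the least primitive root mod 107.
g = 2. For each prime q|106: 2^{53}≡106, 2^{2}≡4, none ≡ 1, so ord_107(2) = 106 and 2 is a primitive root.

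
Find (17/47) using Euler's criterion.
(17/47) = 17^{23} mod 47 = 1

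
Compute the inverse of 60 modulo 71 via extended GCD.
Extended GCD: 60(-13) + 71(11) = 1. So 60^(-1) ≡ -13 ≡ 58 mod 71. Verify: 60 × 58 = 3480 ≡ 1 mod 71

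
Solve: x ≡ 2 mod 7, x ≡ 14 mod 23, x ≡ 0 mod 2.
M = 7 × 23 × 2 = 322. M₁ = 46, y₁ ≡ 2 mod 7. M₂ = 14, y₂ ≡ 5 mod 23. M₃ = 161, y₃ ≡ 1 mod 2. x = 2×46×2 + 14×14×5 + 0×161×1 ≡ 198 mod 322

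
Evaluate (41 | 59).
(41/59) = 41^{29} mod 59 = 1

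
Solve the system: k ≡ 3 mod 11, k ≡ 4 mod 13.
M = 11 × 13 = 143. M₁ = 13, y₁ ≡ 6 mod 11. M₂ = 11, y₂ ≡ 6 mod 13. k = 3×13×6 + 4×11×6 ≡ 69 mod 143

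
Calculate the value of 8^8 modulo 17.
By repeated squaring mod 17: 8^{1}≡8, 8^{2}≡13, 8^{4}≡16, 8^{8}≡1. So 8^{8} ≡ 1 mod 17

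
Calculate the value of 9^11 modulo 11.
Using Fermat: 9^{10} ≡ 1 mod 11. 11 ≡ 1 mod 10. So 9^{11} ≡ 9^{1} ≡ 9 mod 11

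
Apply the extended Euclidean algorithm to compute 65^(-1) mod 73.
Extended GCD: 65(9) + 73(-8) = 1. So 65^(-1) ≡ 9 (mod 73). Verify: 65 × 9 = 585 ≡ 1 (mod 73)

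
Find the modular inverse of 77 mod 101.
Since 101 is prime, by Fermat 77^(-1) ≡ 77^{99} ≡ 21 mod 101. Verify: 77 × 21 = 1617 ≡ 1 mod 101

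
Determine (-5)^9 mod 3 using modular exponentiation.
Using Fermat: (-5)^{2} ≡ 1 mod 3. 9 ≡ 1 mod 2. So (-5)^{9} ≡ (-5)^{1} ≡ 1 mod 3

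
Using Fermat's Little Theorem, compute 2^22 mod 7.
By Fermat: 2^{6} ≡ 1 (mod 7). 22 = 3×6 + 4. So 2^{22} ≡ 2^{4} ≡ 2 (mod 7)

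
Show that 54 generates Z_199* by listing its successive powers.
54^1, 54^2, ..., 54^{198} mod 199: [54, 130, 55, 184, 185, 40, 170, 26, 11, 196, 37, 8, 34, 45, 42, 79, 87, 121, 166, 9, 88, 175, 97, 64, 73, 161, 137, 35, 99, 172, 134, 72, 107, 7, 179, 114, 186, 94, 101, 81, 195, 182, 77, 178, 60, 56, 39, 116, 95, 155, 12, 51, 167, 63, 19, 31, 82, 50, 113, 132, 163, 46, 96, 10, 142, 106, 152, 49, 59, 2, 108, 61, 110, 169, 171, 80, 141, 52, 22, 193, 74, 16, 68, 90, 84, 158, 174, 43, 133, 18, 176, 151, 194, 128, 146, 123, 75, 70, 198, 145, 69, 144, 15, 14, 159, 29, 173, 188, 3, 162, 191, 165, 154, 157, 120, 112, 78, 33, 190, 111, 24, 102, 135, 126, 38, 62, 164, 100, 27, 65, 127, 92, 192, 20, 85, 13, 105, 98, 118, 4, 17, 122, 21, 139, 143, 160, 83, 104, 44, 187, 148, 32, 136, 180, 168, 117, 149, 86, 67, 36, 153, 103, 189, 57, 93, 47, 150, 140, 197, 91, 138, 89, 30, 28, 119, 58, 147, 177, 6, 125, 183, 131, 109, 115, 41, 25, 156, 66, 181, 23, 48, 5, 71, 53, 76, 124, 129, 1]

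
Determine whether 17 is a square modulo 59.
By Euler's criterion: 17^{29} ≡ 1 mod 59. Since this equals 1, 17 is a QR.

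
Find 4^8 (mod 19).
By repeated squaring (mod 19): 4^{1}≡4, 4^{2}≡16, 4^{4}≡9, 4^{8}≡5. So 4^{8} ≡ 5 (mod 19)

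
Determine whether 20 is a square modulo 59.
By Euler's criterion: 20^{29} ≡ 1 (mod 59). Since this equals 1, 20 is a QR.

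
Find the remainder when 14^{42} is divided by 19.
By Fermat: 14^{18} ≡ 1 (mod 19). 42 = 2×18 + 6. So 14^{42} ≡ 14^{6} ≡ 7 (mod 19)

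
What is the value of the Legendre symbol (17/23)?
(17/23) = 17^{11} mod 23 = -1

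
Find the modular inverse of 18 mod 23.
Since 23 is prime, by Fermat 18^(-1) ≡ 18^{21} ≡ 9 mod 23. Verify: 18 × 9 = 162 ≡ 1 mod 23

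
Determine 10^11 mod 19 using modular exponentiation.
By repeated squaring (mod 19): 10^{1}≡10, 10^{2}≡5, 10^{4}≡6, 10^{8}≡17. Then 10^{11} = 10^{8+2+1} ≡ 17 × 5 × 10 ≡ 14 (mod 19)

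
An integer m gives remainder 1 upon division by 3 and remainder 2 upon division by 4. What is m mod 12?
M = 3 × 4 = 12. M₁ = 4, y₁ ≡ 1 mod 3. M₂ = 3, y₂ ≡ 3 mod 4. m = 1×4×1 + 2×3×3 ≡ 10 mod 12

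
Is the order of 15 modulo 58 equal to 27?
Powers of 15 mod 58: 15^1≡15, 15^2≡51, 15^3≡11, 15^4≡49, 15^5≡39, 15^6≡5, 15^7≡17, 15^8≡23, 15^9≡55, 15^10≡13, 15^11≡21, 15^12≡25, 15^13≡27, 15^14≡57, 15^15≡43, 15^16≡7, 15^17≡47, 15^18≡9, 15^19≡19, 15^20≡53, 15^21≡41, 15^22≡35, 15^23≡3, 15^24≡45, 15^25≡37, 15^26≡33, 15^27≡31, 15^28≡1. 15^27≡31≢1, so ord ≠ 27. No, the actual order is 28.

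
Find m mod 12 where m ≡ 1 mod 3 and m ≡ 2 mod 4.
M = 3 × 4 = 12. M₁ = 4, y₁ ≡ 1 mod 3. M₂ = 3, y₂ ≡ 3 mod 4. m = 1×4×1 + 2×3×3 ≡ 10 mod 12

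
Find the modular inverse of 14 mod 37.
Since 37 is prime, by Fermat 14^(-1) ≡ 14^{35} ≡ 8 (mod 37). Verify: 14 × 8 = 112 ≡ 1 (mod 37)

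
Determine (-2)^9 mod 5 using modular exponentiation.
Using Fermat: (-2)^{4} ≡ 1 (mod 5). 9 ≡ 1 (mod 4). So (-2)^{9} ≡ (-2)^{1} ≡ 3 (mod 5)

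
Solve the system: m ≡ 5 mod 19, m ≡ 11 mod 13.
M = 19 × 13 = 247. M₁ = 13, y₁ ≡ 3 mod 19. M₂ = 19, y₂ ≡ 11 mod 13. m = 5×13×3 + 11×19×11 ≡ 24 mod 247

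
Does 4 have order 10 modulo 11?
4^{5} ≡ 1 (mod 11) and 5 < 10, so ord_11(4) = 5 ≠ 10 and 4 is not a primitive root.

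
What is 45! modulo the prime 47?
(46)! = (45)! × (46) ≡ -1 mod 47. So (45)! ≡ -1 × (46)^(-1) ≡ (-1)×(-1) = 1 mod 47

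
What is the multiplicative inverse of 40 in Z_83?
Since 83 is prime, by Fermat 40^(-1) ≡ 40^{81} ≡ 27 (mod 83). Verify: 40 × 27 = 1080 ≡ 1 (mod 83)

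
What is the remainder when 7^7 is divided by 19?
By repeated squaring mod 19: 7^{1}≡7, 7^{2}≡11, 7^{4}≡7. Then 7^{7} = 7^{4+2+1} ≡ 7 × 11 × 7 ≡ 7 mod 19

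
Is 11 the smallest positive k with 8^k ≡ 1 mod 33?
Powers of 8 mod 33: 8^1≡8, 8^2≡31, 8^3≡17, 8^4≡4, 8^5≡32, 8^6≡25, 8^7≡2, 8^8≡16, 8^9≡29, 8^10≡1. Already 8^10≡1, so the order is 10 < 11. No, the actual order is 10.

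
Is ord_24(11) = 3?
Powers of 11 mod 24: 11^1≡11, 11^2≡1. Already 11^2≡1, so the order is 2 < 3. No, the actual order is 2.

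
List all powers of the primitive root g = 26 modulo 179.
26^1, 26^2, ..., 26^{178} mod 179: [26, 139, 34, 168, 72, 82, 163, 121, 103, 172, 176, 101, 120, 77, 33, 142, 112, 48, 174, 49, 21, 9, 55, 177, 127, 80, 111, 22, 35, 15, 32, 116, 152, 14, 6, 156, 118, 25, 113, 74, 134, 83, 10, 81, 137, 161, 69, 4, 104, 19, 136, 135, 109, 149, 115, 126, 54, 151, 167, 46, 122, 129, 132, 31, 90, 13, 159, 17, 84, 36, 41, 171, 150, 141, 86, 88, 140, 60, 128, 106, 71, 56, 24, 87, 114, 100, 94, 117, 178, 153, 40, 145, 11, 107, 97, 16, 58, 76, 7, 3, 78, 59, 102, 146, 37, 67, 131, 5, 130, 158, 170, 124, 2, 52, 99, 68, 157, 144, 164, 147, 63, 27, 165, 173, 23, 61, 154, 66, 105, 45, 96, 169, 98, 42, 18, 110, 175, 75, 160, 43, 44, 70, 30, 64, 53, 125, 28, 12, 133, 57, 50, 47, 148, 89, 166, 20, 162, 95, 143, 138, 8, 29, 38, 93, 91, 39, 119, 51, 73, 108, 123, 155, 92, 65, 79, 85, 62, 1]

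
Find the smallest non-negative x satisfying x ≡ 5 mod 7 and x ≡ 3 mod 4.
M = 7 × 4 = 28. M₁ = 4, y₁ ≡ 2 mod 7. M₂ = 7, y₂ ≡ 3 mod 4. x = 5×4×2 + 3×7×3 ≡ 19 mod 28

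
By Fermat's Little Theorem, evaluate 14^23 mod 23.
By Fermat: 14^{22} ≡ 1 mod 23. So 14^{23} = 14^{22} · 14^{1} ≡ 14^{1} ≡ 14 mod 23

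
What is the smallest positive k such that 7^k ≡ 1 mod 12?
Powers of 7 mod 12: 7^1≡7, 7^2≡1. Order = 2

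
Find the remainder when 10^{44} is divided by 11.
By Fermat: 10^{10} ≡ 1 (mod 11). 44 = 4×10 + 4. So 10^{44} ≡ 10^{4} ≡ 1 (mod 11)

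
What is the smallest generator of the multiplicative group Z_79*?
g = 3. For each prime q|78: 3^{39}≡78, 3^{26}≡23, 3^{6}≡18, none ≡ 1, so ord_79(3) = 78 and 3 is a primitive root.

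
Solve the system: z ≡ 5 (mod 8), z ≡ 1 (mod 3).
M = 8 × 3 = 24. M₁ = 3, y₁ ≡ 3 (mod 8). M₂ = 8, y₂ ≡ 2 (mod 3). z = 5×3×3 + 1×8×2 ≡ 13 (mod 24)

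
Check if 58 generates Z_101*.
58^{25} ≡ 1 (mod 101) and 25 < 100, so ord_101(58) = 25 ≠ 100 and 58 is not a primitive root.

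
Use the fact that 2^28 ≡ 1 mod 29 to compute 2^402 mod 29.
By Fermat: 2^{28} ≡ 1 mod 29. 402 ≡ 10 mod 28. So 2^{402} ≡ 2^{10} ≡ 9 mod 29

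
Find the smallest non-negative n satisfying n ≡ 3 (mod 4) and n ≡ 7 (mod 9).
M = 4 × 9 = 36. M₁ = 9, y₁ ≡ 1 (mod 4). M₂ = 4, y₂ ≡ 7 (mod 9). n = 3×9×1 + 7×4×7 ≡ 7 (mod 36)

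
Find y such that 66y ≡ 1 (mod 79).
Since 79 is prime, by Fermat 66^(-1) ≡ 66^{77} ≡ 6 (mod 79). Verify: 66 × 6 = 396 ≡ 1 (mod 79)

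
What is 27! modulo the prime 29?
(28)! = (27)! × (28) ≡ -1 (mod 29). So (27)! ≡ -1 × (28)^(-1) ≡ (-1)×(-1) = 1 (mod 29)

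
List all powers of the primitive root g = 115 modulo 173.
115^1, 115^2, ..., 115^{172} mod 173: [115, 77, 32, 47, 42, 159, 120, 133, 71, 34, 104, 23, 50, 41, 44, 43, 101, 24, 165, 118, 76, 90, 143, 10, 112, 78, 147, 124, 74, 33, 162, 119, 18, 167, 2, 57, 154, 64, 94, 84, 145, 67, 93, 142, 68, 35, 46, 100, 82, 88, 86, 29, 48, 157, 63, 152, 7, 113, 20, 51, 156, 121, 75, 148, 66, 151, 65, 36, 161, 4, 114, 135, 128, 15, 168, 117, 134, 13, 111, 136, 70, 92, 27, 164, 3, 172, 58, 96, 141, 126, 131, 14, 53, 40, 102, 139, 69, 150, 123, 132, 129, 130, 72, 149, 8, 55, 97, 83, 30, 163, 61, 95, 26, 49, 99, 140, 11, 54, 155, 6, 171, 116, 19, 109, 79, 89, 28, 106, 80, 31, 105, 138, 127, 73, 91, 85, 87, 144, 125, 16, 110, 21, 166, 60, 153, 122, 17, 52, 98, 25, 107, 22, 108, 137, 12, 169, 59, 38, 45, 158, 5, 56, 39, 160, 62, 37, 103, 81, 146, 9, 170, 1]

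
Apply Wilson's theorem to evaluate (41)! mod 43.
(42)! = (41)! × (42) ≡ -1 (mod 43). So (41)! ≡ -1 × (42)^(-1) ≡ (-1)×(-1) = 1 (mod 43)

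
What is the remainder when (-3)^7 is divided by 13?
By repeated squaring (mod 13): (-3)^{1}≡10, (-3)^{2}≡9, (-3)^{4}≡3. Then (-3)^{7} = (-3)^{4+2+1} ≡ 3 × 9 × 10 ≡ 10 (mod 13)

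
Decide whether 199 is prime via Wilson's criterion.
(198)! mod 199 = 198. Since 198 ≡ -1 (mod 199), 199 is prime.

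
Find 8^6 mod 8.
By repeated squaring mod 8: 8^{1}≡0, 8^{2}≡0, 8^{4}≡0. Then 8^{6} = 8^{4+2} ≡ 0 × 0 ≡ 0 mod 8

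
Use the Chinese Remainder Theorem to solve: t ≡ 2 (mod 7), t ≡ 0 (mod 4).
M = 7 × 4 = 28. M₁ = 4, y₁ ≡ 2 (mod 7). M₂ = 7, y₂ ≡ 3 (mod 4). t = 2×4×2 + 0×7×3 ≡ 16 (mod 28)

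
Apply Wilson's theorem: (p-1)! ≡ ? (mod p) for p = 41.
By Wilson's theorem, (40)! ≡ -1 ≡ 40 mod 41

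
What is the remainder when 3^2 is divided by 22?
3^{2} = 9 ≡ 9 (mod 22)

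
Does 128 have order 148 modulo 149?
ord_149(128) divides 148. For each prime q|148: 128^{74}≡148, 128^{4}≡36, none ≡ 1. So 128 has order 148 and is a primitive root mod 149.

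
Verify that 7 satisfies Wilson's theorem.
(6)! mod 7 = 6. Since this equals -1 (mod 7), Wilson confirms 7 is prime.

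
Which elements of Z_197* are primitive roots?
There are φ(196) = 84 primitive roots mod 197: {2, 3, 5, 8, 11, 12, 13, 17, 18, 21, 27, 30, 31, 32, 35, 38, 44, 45, 46, 48, 50, 52, 56, 57, 58, 66, 67, 71, 72, 73, 74, 75, 78, 79, 80, 82, 86, 89, 91, 94, 95, 98, 99, 102, 103, 106, 108, 111, 115, 117, 118, 119, 122, 123, 124, 125, 126, 130, 131, 139, 140, 141, 145, 147, 149, 151, 152, 153, 159, 162, 165, 166, 167, 170, 176, 179, 180, 184, 185, 186, 189, 192, 194, 195}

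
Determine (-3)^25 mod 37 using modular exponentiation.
By repeated squaring mod 37: (-3)^{1}≡34, (-3)^{2}≡9, (-3)^{4}≡7, (-3)^{8}≡12, (-3)^{16}≡33. Then (-3)^{25} = (-3)^{16+8+1} ≡ 33 × 12 × 34 ≡ 33 mod 37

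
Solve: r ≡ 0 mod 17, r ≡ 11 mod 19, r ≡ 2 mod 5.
M = 17 × 19 × 5 = 1615. M₁ = 95, y₁ ≡ 12 mod 17. M₂ = 85, y₂ ≡ 17 mod 19. M₃ = 323, y₃ ≡ 2 mod 5. r = 0×95×12 + 11×85×17 + 2×323×2 ≡ 1037 mod 1615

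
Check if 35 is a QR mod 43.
By Euler's criterion: 35^{21} ≡ 1 (mod 43). Since this equals 1, 35 is a QR.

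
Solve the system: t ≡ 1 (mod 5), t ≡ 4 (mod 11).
M = 5 × 11 = 55. M₁ = 11, y₁ ≡ 1 (mod 5). M₂ = 5, y₂ ≡ 9 (mod 11). t = 1×11×1 + 4×5×9 ≡ 26 (mod 55)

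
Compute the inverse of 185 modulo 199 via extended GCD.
Extended GCD: 185(71) + 199(-66) = 1. So 185^(-1) ≡ 71 mod 199. Verify: 185 × 71 = 13135 ≡ 1 mod 199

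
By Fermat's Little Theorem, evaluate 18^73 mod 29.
By Fermat: 18^{28} ≡ 1 (mod 29). 73 = 2×28 + 17. So 18^{73} ≡ 18^{17} ≡ 26 (mod 29)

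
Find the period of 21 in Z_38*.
Powers of 21 mod 38: 21^1≡21, 21^2≡23, 21^3≡27, 21^4≡35, 21^5≡13, 21^6≡7, 21^7≡33, 21^8≡9, 21^9≡37, 21^10≡17, 21^11≡15, 21^12≡11, 21^13≡3, 21^14≡25, 21^15≡31, 21^16≡5, 21^17≡29, 21^18≡1. So the order of 21 is 18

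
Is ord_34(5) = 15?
Powers of 5 mod 34: 5^1≡5, 5^2≡25, 5^3≡23, 5^4≡13, 5^5≡31, 5^6≡19, 5^7≡27, 5^8≡33, 5^9≡29, 5^10≡9, 5^11≡11, 5^12≡21, 5^13≡3, 5^14≡15, 5^15≡7, 5^16≡1. 5^15≡7≢1, so ord ≠ 15. No, the actual order is 16.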